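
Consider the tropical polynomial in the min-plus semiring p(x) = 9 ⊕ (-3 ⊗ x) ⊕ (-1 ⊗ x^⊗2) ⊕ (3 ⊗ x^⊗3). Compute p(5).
p(5) = 2

A tropical monomial a ⊗ x^⊗i evaluates to a + i · x. Evaluating each term at x = 5:
  Term 0 contributes 9 + 0 · 5 = 9
  Term 1 contributes -3 + 1 · 5 = 2
  Term 2 contributes -1 + 2 · 5 = 9
  Term 3 contributes 3 + 3 · 5 = 18
p(5) = ⊕ of these = min[9, 2, 9, 18] = 2.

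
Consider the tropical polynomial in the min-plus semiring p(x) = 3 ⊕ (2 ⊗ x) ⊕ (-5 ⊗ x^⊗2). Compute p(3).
p(3) = 1

A tropical monomial a ⊗ x^⊗i evaluates to a + i · x. Evaluating each term at x = 3:
  Term 0 contributes 3 + 0 · 3 = 3
  Term 1 contributes 2 + 1 · 3 = 5
  Term 2 contributes -5 + 2 · 3 = 1
p(3) = ⊕ of these = min[3, 5, 1] = 1.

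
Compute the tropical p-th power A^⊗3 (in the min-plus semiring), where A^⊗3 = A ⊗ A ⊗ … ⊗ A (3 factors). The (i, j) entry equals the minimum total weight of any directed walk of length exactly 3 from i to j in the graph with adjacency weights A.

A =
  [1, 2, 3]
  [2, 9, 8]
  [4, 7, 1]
A^⊗3 =
  [3, 4, 5]
  [4, 5, 6]
  [6, 7, 3]

Each entry (A^⊗3)_ij equals the minimum over all length-3 walks i = v_0 → v_1 → … → v_3 = j of Σ_t A[v_t][v_{t+1}]. For example, for (i, j) = (0, 2) we minimise over 9 possible intermediate vertex sequences; the minimum is 5, attained along the walk 0 → 0 → 0 → 2.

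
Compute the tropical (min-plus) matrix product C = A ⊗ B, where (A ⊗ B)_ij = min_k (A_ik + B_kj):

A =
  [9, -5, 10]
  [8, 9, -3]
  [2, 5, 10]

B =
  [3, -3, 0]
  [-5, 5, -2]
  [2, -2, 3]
A ⊗ B =
  [-10, 0, -7]
  [-1, -5, 0]
  [0, -1, 2]

Apply the min-plus product entry-by-entry:
  C[0][0] = min over k of (A[0][0] + B[0][0] = 9 + 3 = 12, A[0][1] + B[1][0] = -5 + -5 = -10, A[0][2] + B[2][0] = 10 + 2 = 12) = -10 (attained at k = 1)
  C[0][1] = min over k of (A[0][0] + B[0][1] = 9 + -3 = 6, A[0][1] + B[1][1] = -5 + 5 = 0, A[0][2] + B[2][1] = 10 + -2 = 8) = 0 (attained at k = 1)
  C[0][2] = min over k of (A[0][0] + B[0][2] = 9 + 0 = 9, A[0][1] + B[1][2] = -5 + -2 = -7, A[0][2] + B[2][2] = 10 + 3 = 13) = -7 (attained at k = 1)
  C[1][0] = min over k of (A[1][0] + B[0][0] = 8 + 3 = 11, A[1][1] + B[1][0] = 9 + -5 = 4, A[1][2] + B[2][0] = -3 + 2 = -1) = -1 (attained at k = 2)
  C[1][1] = min over k of (A[1][0] + B[0][1] = 8 + -3 = 5, A[1][1] + B[1][1] = 9 + 5 = 14, A[1][2] + B[2][1] = -3 + -2 = -5) = -5 (attained at k = 2)
  C[1][2] = min over k of (A[1][0] + B[0][2] = 8 + 0 = 8, A[1][1] + B[1][2] = 9 + -2 = 7, A[1][2] + B[2][2] = -3 + 3 = 0) = 0 (attained at k = 2)
  C[2][0] = min over k of (A[2][0] + B[0][0] = 2 + 3 = 5, A[2][1] + B[1][0] = 5 + -5 = 0, A[2][2] + B[2][0] = 10 + 2 = 12) = 0 (attained at k = 1)
  C[2][1] = min over k of (A[2][0] + B[0][1] = 2 + -3 = -1, A[2][1] + B[1][1] = 5 + 5 = 10, A[2][2] + B[2][1] = 10 + -2 = 8) = -1 (attained at k = 0)
  C[2][2] = min over k of (A[2][0] + B[0][2] = 2 + 0 = 2, A[2][1] + B[1][2] = 5 + -2 = 3, A[2][2] + B[2][2] = 10 + 3 = 13) = 2 (attained at k = 0)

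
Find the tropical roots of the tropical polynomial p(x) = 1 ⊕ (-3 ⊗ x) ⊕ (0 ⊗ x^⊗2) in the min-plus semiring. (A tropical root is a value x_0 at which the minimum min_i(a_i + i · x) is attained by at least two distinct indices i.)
Roots: {-3, 4}

Each tropical root is a break point of the lower envelope of the lines y = a_i + i · x (there are 3 lines, with slopes 0, 1, ..., 2). Only the lines that attain the minimum somewhere contribute to roots; other lines are dominated. Here the surviving (envelope) indices are i = 2, i = 1, i = 0.
Intersections between consecutive envelope lines give the roots: for adjacent envelope indices i < j the intersection is x = (a_i − a_j) / (j − i). Reading off the sorted break points: {-3, 4}.
Verification: at each break x_0, at least two indices attain the minimum of min_i(a_i + i · x_0).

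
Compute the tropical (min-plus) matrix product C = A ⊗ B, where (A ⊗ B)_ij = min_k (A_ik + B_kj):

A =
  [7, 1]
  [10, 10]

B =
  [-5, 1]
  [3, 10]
A ⊗ B =
  [2, 8]
  [5, 11]

Apply the min-plus product entry-by-entry:
  C[0][0] = min over k of (A[0][0] + B[0][0] = 7 + -5 = 2, A[0][1] + B[1][0] = 1 + 3 = 4) = 2 (attained at k = 0)
  C[0][1] = min over k of (A[0][0] + B[0][1] = 7 + 1 = 8, A[0][1] + B[1][1] = 1 + 10 = 11) = 8 (attained at k = 0)
  C[1][0] = min over k of (A[1][0] + B[0][0] = 10 + -5 = 5, A[1][1] + B[1][0] = 10 + 3 = 13) = 5 (attained at k = 0)
  C[1][1] = min over k of (A[1][0] + B[0][1] = 10 + 1 = 11, A[1][1] + B[1][1] = 10 + 10 = 20) = 11 (attained at k = 0)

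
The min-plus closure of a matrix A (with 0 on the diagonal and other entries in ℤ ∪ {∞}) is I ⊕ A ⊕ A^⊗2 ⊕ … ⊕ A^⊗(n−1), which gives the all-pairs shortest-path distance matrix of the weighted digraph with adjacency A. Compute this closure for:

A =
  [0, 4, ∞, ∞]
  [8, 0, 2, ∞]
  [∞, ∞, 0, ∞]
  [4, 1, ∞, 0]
Closure =
  [0, 4, 6, ∞]
  [8, 0, 2, ∞]
  [∞, ∞, 0, ∞]
  [4, 1, 3, 0]

This is the Floyd-Warshall all-pairs shortest-path computation. For each intermediate vertex k = 0, 1, …, 3, update dist[i][j] ← min(dist[i][j], dist[i][k] + dist[k][j]). The final matrix gives, for each (i, j), the minimum total weight of any directed path from i to j (possibly empty when i = j).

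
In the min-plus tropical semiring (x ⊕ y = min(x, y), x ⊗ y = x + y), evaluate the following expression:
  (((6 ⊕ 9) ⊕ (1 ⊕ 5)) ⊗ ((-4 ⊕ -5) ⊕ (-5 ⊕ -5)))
(((6 ⊕ 9) ⊕ (1 ⊕ 5)) ⊗ ((-4 ⊕ -5) ⊕ (-5 ⊕ -5))) = -4

Expand innermost to outermost. Recall ⊕ takes the minimum of its arguments and ⊗ takes their sum. Working out the expression (((6 ⊕ 9) ⊕ (1 ⊕ 5)) ⊗ ((-4 ⊕ -5) ⊕ (-5 ⊕ -5))) gives -4.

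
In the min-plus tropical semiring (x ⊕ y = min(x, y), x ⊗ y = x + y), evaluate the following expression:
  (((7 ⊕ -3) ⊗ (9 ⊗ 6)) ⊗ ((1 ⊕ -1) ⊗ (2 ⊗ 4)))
(((7 ⊕ -3) ⊗ (9 ⊗ 6)) ⊗ ((1 ⊕ -1) ⊗ (2 ⊗ 4))) = 17

Expand innermost to outermost. Recall ⊕ takes the minimum of its arguments and ⊗ takes their sum. Working out the expression (((7 ⊕ -3) ⊗ (9 ⊗ 6)) ⊗ ((1 ⊕ -1) ⊗ (2 ⊗ 4))) gives 17.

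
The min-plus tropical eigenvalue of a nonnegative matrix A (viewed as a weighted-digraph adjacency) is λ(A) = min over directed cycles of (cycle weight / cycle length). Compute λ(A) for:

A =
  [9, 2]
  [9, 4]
λ(A) = 4

Enumerate directed cycles and compute their means (weight / length). Sample:
  cycle 0 → 0: weight = 9, length = 1, mean = 9/1 ≈ 9.000
  cycle 1 → 1: weight = 4, length = 1, mean = 4/1 ≈ 4.000
  cycle 0 → 1 → 0: weight = 11, length = 2, mean = 11/2 ≈ 5.500
  cycle 1 → 0 → 1: weight = 11, length = 2, mean = 11/2 ≈ 5.500
Minimum mean = 4.000, attained e.g. along the cycle 1 → 1 with weight 4 and length 1. So λ(A) = 4/1 = 4.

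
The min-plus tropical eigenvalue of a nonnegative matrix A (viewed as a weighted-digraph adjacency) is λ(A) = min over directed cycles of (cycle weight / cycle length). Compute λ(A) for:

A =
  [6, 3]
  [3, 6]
λ(A) = 3

Enumerate directed cycles and compute their means (weight / length). Sample:
  cycle 0 → 0: weight = 6, length = 1, mean = 6/1 ≈ 6.000
  cycle 1 → 1: weight = 6, length = 1, mean = 6/1 ≈ 6.000
  cycle 0 → 1 → 0: weight = 6, length = 2, mean = 6/2 ≈ 3.000
  cycle 1 → 0 → 1: weight = 6, length = 2, mean = 6/2 ≈ 3.000
Minimum mean = 3.000, attained e.g. along the cycle 0 → 1 → 0 with weight 6 and length 2. So λ(A) = 6/2 = 3.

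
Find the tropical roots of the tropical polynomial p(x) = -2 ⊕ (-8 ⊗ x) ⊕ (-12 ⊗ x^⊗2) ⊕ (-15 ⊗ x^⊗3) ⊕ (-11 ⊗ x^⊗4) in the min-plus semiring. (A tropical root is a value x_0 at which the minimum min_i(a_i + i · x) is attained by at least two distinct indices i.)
Roots: {-4, 3, 4, 6}

Each tropical root is a break point of the lower envelope of the lines y = a_i + i · x (there are 5 lines, with slopes 0, 1, ..., 4). Only the lines that attain the minimum somewhere contribute to roots; other lines are dominated. Here the surviving (envelope) indices are i = 4, i = 3, i = 2, i = 1, i = 0.
Intersections between consecutive envelope lines give the roots: for adjacent envelope indices i < j the intersection is x = (a_i − a_j) / (j − i). Reading off the sorted break points: {-4, 3, 4, 6}.
Verification: at each break x_0, at least two indices attain the minimum of min_i(a_i + i · x_0).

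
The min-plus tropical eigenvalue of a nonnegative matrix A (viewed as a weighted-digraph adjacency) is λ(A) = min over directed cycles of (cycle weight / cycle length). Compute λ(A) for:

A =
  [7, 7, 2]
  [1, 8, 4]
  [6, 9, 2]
λ(A) = 2

Enumerate directed cycles and compute their means (weight / length). Sample:
  cycle 0 → 0: weight = 7, length = 1, mean = 7/1 ≈ 7.000
  cycle 1 → 1: weight = 8, length = 1, mean = 8/1 ≈ 8.000
  cycle 2 → 2: weight = 2, length = 1, mean = 2/1 ≈ 2.000
  cycle 0 → 1 → 0: weight = 8, length = 2, mean = 8/2 ≈ 4.000
  cycle 0 → 2 → 0: weight = 8, length = 2, mean = 8/2 ≈ 4.000
  cycle 1 → 0 → 1: weight = 8, length = 2, mean = 8/2 ≈ 4.000
Minimum mean = 2.000, attained e.g. along the cycle 2 → 2 with weight 2 and length 1. So λ(A) = 2/1 = 2.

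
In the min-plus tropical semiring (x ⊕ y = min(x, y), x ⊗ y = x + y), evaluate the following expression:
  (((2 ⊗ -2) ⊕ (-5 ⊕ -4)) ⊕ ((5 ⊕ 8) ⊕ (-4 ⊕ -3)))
(((2 ⊗ -2) ⊕ (-5 ⊕ -4)) ⊕ ((5 ⊕ 8) ⊕ (-4 ⊕ -3))) = -5

Expand innermost to outermost. Recall ⊕ takes the minimum of its arguments and ⊗ takes their sum. Working out the expression (((2 ⊗ -2) ⊕ (-5 ⊕ -4)) ⊕ ((5 ⊕ 8) ⊕ (-4 ⊕ -3))) gives -5.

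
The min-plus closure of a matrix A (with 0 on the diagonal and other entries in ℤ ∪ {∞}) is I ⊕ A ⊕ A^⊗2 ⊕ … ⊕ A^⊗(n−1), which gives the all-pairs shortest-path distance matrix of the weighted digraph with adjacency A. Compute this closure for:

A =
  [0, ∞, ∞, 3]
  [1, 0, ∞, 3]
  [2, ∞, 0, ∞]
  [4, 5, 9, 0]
Closure =
  [0, 8, 12, 3]
  [1, 0, 12, 3]
  [2, 10, 0, 5]
  [4, 5, 9, 0]

This is the Floyd-Warshall all-pairs shortest-path computation. For each intermediate vertex k = 0, 1, …, 3, update dist[i][j] ← min(dist[i][j], dist[i][k] + dist[k][j]). The final matrix gives, for each (i, j), the minimum total weight of any directed path from i to j (possibly empty when i = j).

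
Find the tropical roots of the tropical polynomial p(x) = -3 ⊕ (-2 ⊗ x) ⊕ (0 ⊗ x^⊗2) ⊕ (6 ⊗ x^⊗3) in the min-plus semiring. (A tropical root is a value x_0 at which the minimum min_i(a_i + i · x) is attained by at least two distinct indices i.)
Roots: {-6, -2, -1}

Each tropical root is a break point of the lower envelope of the lines y = a_i + i · x (there are 4 lines, with slopes 0, 1, ..., 3). Only the lines that attain the minimum somewhere contribute to roots; other lines are dominated. Here the surviving (envelope) indices are i = 3, i = 2, i = 1, i = 0.
Intersections between consecutive envelope lines give the roots: for adjacent envelope indices i < j the intersection is x = (a_i − a_j) / (j − i). Reading off the sorted break points: {-6, -2, -1}.
Verification: at each break x_0, at least two indices attain the minimum of min_i(a_i + i · x_0).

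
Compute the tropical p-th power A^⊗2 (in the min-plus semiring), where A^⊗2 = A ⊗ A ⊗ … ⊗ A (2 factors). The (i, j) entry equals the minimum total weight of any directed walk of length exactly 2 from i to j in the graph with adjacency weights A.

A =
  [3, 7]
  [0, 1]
A^⊗2 =
  [6, 8]
  [1, 2]

Each entry (A^⊗2)_ij equals the minimum over all length-2 walks i = v_0 → v_1 → … → v_2 = j of Σ_t A[v_t][v_{t+1}]. For example, for (i, j) = (0, 1) we minimise over 2 possible intermediate vertex sequences; the minimum is 8, attained along the walk 0 → 1 → 1.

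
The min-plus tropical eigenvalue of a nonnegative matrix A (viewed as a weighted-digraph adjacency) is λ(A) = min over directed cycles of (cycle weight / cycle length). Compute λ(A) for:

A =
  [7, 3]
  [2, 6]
λ(A) = 5/2

Enumerate directed cycles and compute their means (weight / length). Sample:
  cycle 0 → 0: weight = 7, length = 1, mean = 7/1 ≈ 7.000
  cycle 1 → 1: weight = 6, length = 1, mean = 6/1 ≈ 6.000
  cycle 0 → 1 → 0: weight = 5, length = 2, mean = 5/2 ≈ 2.500
  cycle 1 → 0 → 1: weight = 5, length = 2, mean = 5/2 ≈ 2.500
Minimum mean = 2.500, attained e.g. along the cycle 0 → 1 → 0 with weight 5 and length 2. So λ(A) = 5/2 = 5/2.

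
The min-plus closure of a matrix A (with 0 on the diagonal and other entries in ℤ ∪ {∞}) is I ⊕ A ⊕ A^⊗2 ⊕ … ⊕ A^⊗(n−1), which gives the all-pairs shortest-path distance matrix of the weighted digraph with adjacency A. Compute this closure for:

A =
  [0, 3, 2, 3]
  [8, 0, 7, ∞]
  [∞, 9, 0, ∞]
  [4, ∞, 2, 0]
Closure =
  [0, 3, 2, 3]
  [8, 0, 7, 11]
  [17, 9, 0, 20]
  [4, 7, 2, 0]

This is the Floyd-Warshall all-pairs shortest-path computation. For each intermediate vertex k = 0, 1, …, 3, update dist[i][j] ← min(dist[i][j], dist[i][k] + dist[k][j]). The final matrix gives, for each (i, j), the minimum total weight of any directed path from i to j (possibly empty when i = j).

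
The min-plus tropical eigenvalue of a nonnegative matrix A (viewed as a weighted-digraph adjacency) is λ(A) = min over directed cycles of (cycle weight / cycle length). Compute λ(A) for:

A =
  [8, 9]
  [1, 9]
λ(A) = 5

Enumerate directed cycles and compute their means (weight / length). Sample:
  cycle 0 → 0: weight = 8, length = 1, mean = 8/1 ≈ 8.000
  cycle 1 → 1: weight = 9, length = 1, mean = 9/1 ≈ 9.000
  cycle 0 → 1 → 0: weight = 10, length = 2, mean = 10/2 ≈ 5.000
  cycle 1 → 0 → 1: weight = 10, length = 2, mean = 10/2 ≈ 5.000
Minimum mean = 5.000, attained e.g. along the cycle 0 → 1 → 0 with weight 10 and length 2. So λ(A) = 10/2 = 5.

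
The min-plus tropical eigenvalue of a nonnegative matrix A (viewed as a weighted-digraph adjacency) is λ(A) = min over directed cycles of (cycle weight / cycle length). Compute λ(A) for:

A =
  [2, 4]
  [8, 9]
λ(A) = 2

Enumerate directed cycles and compute their means (weight / length). Sample:
  cycle 0 → 0: weight = 2, length = 1, mean = 2/1 ≈ 2.000
  cycle 1 → 1: weight = 9, length = 1, mean = 9/1 ≈ 9.000
  cycle 0 → 1 → 0: weight = 12, length = 2, mean = 12/2 ≈ 6.000
  cycle 1 → 0 → 1: weight = 12, length = 2, mean = 12/2 ≈ 6.000
Minimum mean = 2.000, attained e.g. along the cycle 0 → 0 with weight 2 and length 1. So λ(A) = 2/1 = 2.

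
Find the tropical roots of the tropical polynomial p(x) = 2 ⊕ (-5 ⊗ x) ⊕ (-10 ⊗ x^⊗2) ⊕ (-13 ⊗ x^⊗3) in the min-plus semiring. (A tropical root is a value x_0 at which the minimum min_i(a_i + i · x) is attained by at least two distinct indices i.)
Roots: {3, 5, 7}

Each tropical root is a break point of the lower envelope of the lines y = a_i + i · x (there are 4 lines, with slopes 0, 1, ..., 3). Only the lines that attain the minimum somewhere contribute to roots; other lines are dominated. Here the surviving (envelope) indices are i = 3, i = 2, i = 1, i = 0.
Intersections between consecutive envelope lines give the roots: for adjacent envelope indices i < j the intersection is x = (a_i − a_j) / (j − i). Reading off the sorted break points: {3, 5, 7}.
Verification: at each break x_0, at least two indices attain the minimum of min_i(a_i + i · x_0).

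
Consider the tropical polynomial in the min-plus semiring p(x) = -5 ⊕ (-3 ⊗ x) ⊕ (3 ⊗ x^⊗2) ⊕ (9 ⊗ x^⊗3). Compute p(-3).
p(-3) = -6

A tropical monomial a ⊗ x^⊗i evaluates to a + i · x. Evaluating each term at x = -3:
  Term 0 contributes -5 + 0 · -3 = -5
  Term 1 contributes -3 + 1 · -3 = -6
  Term 2 contributes 3 + 2 · -3 = -3
  Term 3 contributes 9 + 3 · -3 = 0
p(-3) = ⊕ of these = min[-5, -6, -3, 0] = -6.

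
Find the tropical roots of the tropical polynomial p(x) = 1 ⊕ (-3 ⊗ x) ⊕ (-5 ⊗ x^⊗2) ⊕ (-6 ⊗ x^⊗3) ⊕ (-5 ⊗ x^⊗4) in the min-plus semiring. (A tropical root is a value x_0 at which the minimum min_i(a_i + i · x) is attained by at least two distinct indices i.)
Roots: {-1, 1, 2, 4}

Each tropical root is a break point of the lower envelope of the lines y = a_i + i · x (there are 5 lines, with slopes 0, 1, ..., 4). Only the lines that attain the minimum somewhere contribute to roots; other lines are dominated. Here the surviving (envelope) indices are i = 4, i = 3, i = 2, i = 1, i = 0.
Intersections between consecutive envelope lines give the roots: for adjacent envelope indices i < j the intersection is x = (a_i − a_j) / (j − i). Reading off the sorted break points: {-1, 1, 2, 4}.
Verification: at each break x_0, at least two indices attain the minimum of min_i(a_i + i · x_0).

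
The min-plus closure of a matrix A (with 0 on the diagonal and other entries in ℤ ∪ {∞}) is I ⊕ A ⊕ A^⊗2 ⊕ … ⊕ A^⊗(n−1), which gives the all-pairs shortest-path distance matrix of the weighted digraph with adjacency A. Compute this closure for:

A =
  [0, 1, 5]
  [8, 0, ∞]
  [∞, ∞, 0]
Closure =
  [0, 1, 5]
  [8, 0, 13]
  [∞, ∞, 0]

This is the Floyd-Warshall all-pairs shortest-path computation. For each intermediate vertex k = 0, 1, …, 2, update dist[i][j] ← min(dist[i][j], dist[i][k] + dist[k][j]). The final matrix gives, for each (i, j), the minimum total weight of any directed path from i to j (possibly empty when i = j).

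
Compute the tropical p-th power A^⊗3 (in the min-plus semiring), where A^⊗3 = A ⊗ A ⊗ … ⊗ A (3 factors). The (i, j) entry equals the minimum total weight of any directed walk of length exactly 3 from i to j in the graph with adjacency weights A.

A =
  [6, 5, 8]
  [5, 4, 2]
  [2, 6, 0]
A^⊗3 =
  [9, 13, 7]
  [4, 8, 2]
  [2, 6, 0]

Each entry (A^⊗3)_ij equals the minimum over all length-3 walks i = v_0 → v_1 → … → v_3 = j of Σ_t A[v_t][v_{t+1}]. For example, for (i, j) = (0, 2) we minimise over 9 possible intermediate vertex sequences; the minimum is 7, attained along the walk 0 → 1 → 2 → 2.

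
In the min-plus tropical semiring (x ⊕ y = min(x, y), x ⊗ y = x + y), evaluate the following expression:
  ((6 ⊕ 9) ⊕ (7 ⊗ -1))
((6 ⊕ 9) ⊕ (7 ⊗ -1)) = 6

Expand innermost to outermost. Recall ⊕ takes the minimum of its arguments and ⊗ takes their sum. Working out the expression ((6 ⊕ 9) ⊕ (7 ⊗ -1)) gives 6.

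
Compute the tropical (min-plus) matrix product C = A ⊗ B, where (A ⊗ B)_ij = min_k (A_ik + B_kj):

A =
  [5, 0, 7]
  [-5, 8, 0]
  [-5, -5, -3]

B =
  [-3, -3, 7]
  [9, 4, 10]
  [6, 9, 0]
A ⊗ B =
  [2, 2, 7]
  [-8, -8, 0]
  [-8, -8, -3]

Apply the min-plus product entry-by-entry:
  C[0][0] = min over k of (A[0][0] + B[0][0] = 5 + -3 = 2, A[0][1] + B[1][0] = 0 + 9 = 9, A[0][2] + B[2][0] = 7 + 6 = 13) = 2 (attained at k = 0)
  C[0][1] = min over k of (A[0][0] + B[0][1] = 5 + -3 = 2, A[0][1] + B[1][1] = 0 + 4 = 4, A[0][2] + B[2][1] = 7 + 9 = 16) = 2 (attained at k = 0)
  C[0][2] = min over k of (A[0][0] + B[0][2] = 5 + 7 = 12, A[0][1] + B[1][2] = 0 + 10 = 10, A[0][2] + B[2][2] = 7 + 0 = 7) = 7 (attained at k = 2)
  C[1][0] = min over k of (A[1][0] + B[0][0] = -5 + -3 = -8, A[1][1] + B[1][0] = 8 + 9 = 17, A[1][2] + B[2][0] = 0 + 6 = 6) = -8 (attained at k = 0)
  C[1][1] = min over k of (A[1][0] + B[0][1] = -5 + -3 = -8, A[1][1] + B[1][1] = 8 + 4 = 12, A[1][2] + B[2][1] = 0 + 9 = 9) = -8 (attained at k = 0)
  C[1][2] = min over k of (A[1][0] + B[0][2] = -5 + 7 = 2, A[1][1] + B[1][2] = 8 + 10 = 18, A[1][2] + B[2][2] = 0 + 0 = 0) = 0 (attained at k = 2)
  C[2][0] = min over k of (A[2][0] + B[0][0] = -5 + -3 = -8, A[2][1] + B[1][0] = -5 + 9 = 4, A[2][2] + B[2][0] = -3 + 6 = 3) = -8 (attained at k = 0)
  C[2][1] = min over k of (A[2][0] + B[0][1] = -5 + -3 = -8, A[2][1] + B[1][1] = -5 + 4 = -1, A[2][2] + B[2][1] = -3 + 9 = 6) = -8 (attained at k = 0)
  C[2][2] = min over k of (A[2][0] + B[0][2] = -5 + 7 = 2, A[2][1] + B[1][2] = -5 + 10 = 5, A[2][2] + B[2][2] = -3 + 0 = -3) = -3 (attained at k = 2)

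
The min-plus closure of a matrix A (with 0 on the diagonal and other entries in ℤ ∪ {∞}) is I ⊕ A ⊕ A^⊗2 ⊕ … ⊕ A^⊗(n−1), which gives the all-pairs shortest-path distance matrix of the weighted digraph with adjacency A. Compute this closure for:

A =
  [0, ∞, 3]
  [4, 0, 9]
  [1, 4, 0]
Closure =
  [0, 7, 3]
  [4, 0, 7]
  [1, 4, 0]

This is the Floyd-Warshall all-pairs shortest-path computation. For each intermediate vertex k = 0, 1, …, 2, update dist[i][j] ← min(dist[i][j], dist[i][k] + dist[k][j]). The final matrix gives, for each (i, j), the minimum total weight of any directed path from i to j (possibly empty when i = j).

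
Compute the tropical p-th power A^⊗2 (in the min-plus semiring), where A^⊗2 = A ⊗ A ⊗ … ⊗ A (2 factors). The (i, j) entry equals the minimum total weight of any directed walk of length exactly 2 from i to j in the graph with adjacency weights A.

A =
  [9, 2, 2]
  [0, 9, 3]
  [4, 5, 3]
A^⊗2 =
  [2, 7, 5]
  [7, 2, 2]
  [5, 6, 6]

Each entry (A^⊗2)_ij equals the minimum over all length-2 walks i = v_0 → v_1 → … → v_2 = j of Σ_t A[v_t][v_{t+1}]. For example, for (i, j) = (0, 2) we minimise over 3 possible intermediate vertex sequences; the minimum is 5, attained along the walk 0 → 1 → 2.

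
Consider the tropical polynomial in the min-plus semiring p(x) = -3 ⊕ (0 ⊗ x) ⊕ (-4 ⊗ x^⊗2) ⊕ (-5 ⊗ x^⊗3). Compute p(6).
p(6) = -3

A tropical monomial a ⊗ x^⊗i evaluates to a + i · x. Evaluating each term at x = 6:
  Term 0 contributes -3 + 0 · 6 = -3
  Term 1 contributes 0 + 1 · 6 = 6
  Term 2 contributes -4 + 2 · 6 = 8
  Term 3 contributes -5 + 3 · 6 = 13
p(6) = ⊕ of these = min[-3, 6, 8, 13] = -3.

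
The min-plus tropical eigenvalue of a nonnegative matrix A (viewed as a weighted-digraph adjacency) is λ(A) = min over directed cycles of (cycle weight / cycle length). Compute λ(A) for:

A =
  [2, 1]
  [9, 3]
λ(A) = 2

Enumerate directed cycles and compute their means (weight / length). Sample:
  cycle 0 → 0: weight = 2, length = 1, mean = 2/1 ≈ 2.000
  cycle 1 → 1: weight = 3, length = 1, mean = 3/1 ≈ 3.000
  cycle 0 → 1 → 0: weight = 10, length = 2, mean = 10/2 ≈ 5.000
  cycle 1 → 0 → 1: weight = 10, length = 2, mean = 10/2 ≈ 5.000
Minimum mean = 2.000, attained e.g. along the cycle 0 → 0 with weight 2 and length 1. So λ(A) = 2/1 = 2.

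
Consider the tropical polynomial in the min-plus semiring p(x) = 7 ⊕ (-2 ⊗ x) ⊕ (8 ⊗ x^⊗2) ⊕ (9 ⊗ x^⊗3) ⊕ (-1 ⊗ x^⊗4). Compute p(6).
p(6) = 4

A tropical monomial a ⊗ x^⊗i evaluates to a + i · x. Evaluating each term at x = 6:
  Term 0 contributes 7 + 0 · 6 = 7
  Term 1 contributes -2 + 1 · 6 = 4
  Term 2 contributes 8 + 2 · 6 = 20
  Term 3 contributes 9 + 3 · 6 = 27
  Term 4 contributes -1 + 4 · 6 = 23
p(6) = ⊕ of these = min[7, 4, 20, 27, 23] = 4.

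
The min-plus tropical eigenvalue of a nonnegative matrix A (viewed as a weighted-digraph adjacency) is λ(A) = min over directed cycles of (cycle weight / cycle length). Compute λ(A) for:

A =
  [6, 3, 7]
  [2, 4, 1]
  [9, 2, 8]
λ(A) = 3/2

Enumerate directed cycles and compute their means (weight / length). Sample:
  cycle 0 → 0: weight = 6, length = 1, mean = 6/1 ≈ 6.000
  cycle 1 → 1: weight = 4, length = 1, mean = 4/1 ≈ 4.000
  cycle 2 → 2: weight = 8, length = 1, mean = 8/1 ≈ 8.000
  cycle 0 → 1 → 0: weight = 5, length = 2, mean = 5/2 ≈ 2.500
  cycle 0 → 2 → 0: weight = 16, length = 2, mean = 16/2 ≈ 8.000
  cycle 1 → 0 → 1: weight = 5, length = 2, mean = 5/2 ≈ 2.500
Minimum mean = 1.500, attained e.g. along the cycle 1 → 2 → 1 with weight 3 and length 2. So λ(A) = 3/2 = 3/2.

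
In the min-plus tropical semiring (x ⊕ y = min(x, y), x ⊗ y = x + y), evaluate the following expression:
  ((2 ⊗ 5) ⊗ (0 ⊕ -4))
((2 ⊗ 5) ⊗ (0 ⊕ -4)) = 3

Expand innermost to outermost. Recall ⊕ takes the minimum of its arguments and ⊗ takes their sum. Working out the expression ((2 ⊗ 5) ⊗ (0 ⊕ -4)) gives 3.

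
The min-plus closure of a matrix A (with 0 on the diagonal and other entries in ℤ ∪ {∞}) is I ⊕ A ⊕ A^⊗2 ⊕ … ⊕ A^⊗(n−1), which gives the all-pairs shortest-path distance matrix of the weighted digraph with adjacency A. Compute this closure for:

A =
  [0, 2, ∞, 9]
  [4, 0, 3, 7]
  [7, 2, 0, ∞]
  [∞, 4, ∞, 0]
Closure =
  [0, 2, 5, 9]
  [4, 0, 3, 7]
  [6, 2, 0, 9]
  [8, 4, 7, 0]

This is the Floyd-Warshall all-pairs shortest-path computation. For each intermediate vertex k = 0, 1, …, 3, update dist[i][j] ← min(dist[i][j], dist[i][k] + dist[k][j]). The final matrix gives, for each (i, j), the minimum total weight of any directed path from i to j (possibly empty when i = j).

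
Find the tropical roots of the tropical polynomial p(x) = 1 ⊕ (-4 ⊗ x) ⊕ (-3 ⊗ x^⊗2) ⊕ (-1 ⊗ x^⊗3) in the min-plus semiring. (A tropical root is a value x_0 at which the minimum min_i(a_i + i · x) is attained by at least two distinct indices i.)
Roots: {-2, -1, 5}

Each tropical root is a break point of the lower envelope of the lines y = a_i + i · x (there are 4 lines, with slopes 0, 1, ..., 3). Only the lines that attain the minimum somewhere contribute to roots; other lines are dominated. Here the surviving (envelope) indices are i = 3, i = 2, i = 1, i = 0.
Intersections between consecutive envelope lines give the roots: for adjacent envelope indices i < j the intersection is x = (a_i − a_j) / (j − i). Reading off the sorted break points: {-2, -1, 5}.
Verification: at each break x_0, at least two indices attain the minimum of min_i(a_i + i · x_0).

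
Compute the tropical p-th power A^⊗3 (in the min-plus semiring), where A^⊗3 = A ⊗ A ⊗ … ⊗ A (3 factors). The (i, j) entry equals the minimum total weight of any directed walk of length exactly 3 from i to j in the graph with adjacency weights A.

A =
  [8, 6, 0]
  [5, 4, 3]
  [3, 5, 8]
A^⊗3 =
  [10, 9, 3]
  [8, 10, 6]
  [6, 8, 10]

Each entry (A^⊗3)_ij equals the minimum over all length-3 walks i = v_0 → v_1 → … → v_3 = j of Σ_t A[v_t][v_{t+1}]. For example, for (i, j) = (0, 2) we minimise over 9 possible intermediate vertex sequences; the minimum is 3, attained along the walk 0 → 2 → 0 → 2.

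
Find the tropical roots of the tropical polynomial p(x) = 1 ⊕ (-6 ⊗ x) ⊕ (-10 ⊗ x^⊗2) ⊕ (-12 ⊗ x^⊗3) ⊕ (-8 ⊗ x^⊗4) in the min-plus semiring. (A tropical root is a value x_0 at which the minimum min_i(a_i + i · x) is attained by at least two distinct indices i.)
Roots: {-4, 2, 4, 7}

Each tropical root is a break point of the lower envelope of the lines y = a_i + i · x (there are 5 lines, with slopes 0, 1, ..., 4). Only the lines that attain the minimum somewhere contribute to roots; other lines are dominated. Here the surviving (envelope) indices are i = 4, i = 3, i = 2, i = 1, i = 0.
Intersections between consecutive envelope lines give the roots: for adjacent envelope indices i < j the intersection is x = (a_i − a_j) / (j − i). Reading off the sorted break points: {-4, 2, 4, 7}.
Verification: at each break x_0, at least two indices attain the minimum of min_i(a_i + i · x_0).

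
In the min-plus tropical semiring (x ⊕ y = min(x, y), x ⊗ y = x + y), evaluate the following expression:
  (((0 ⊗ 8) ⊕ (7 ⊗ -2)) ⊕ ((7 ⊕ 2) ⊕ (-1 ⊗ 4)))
(((0 ⊗ 8) ⊕ (7 ⊗ -2)) ⊕ ((7 ⊕ 2) ⊕ (-1 ⊗ 4))) = 2

Expand innermost to outermost. Recall ⊕ takes the minimum of its arguments and ⊗ takes their sum. Working out the expression (((0 ⊗ 8) ⊕ (7 ⊗ -2)) ⊕ ((7 ⊕ 2) ⊕ (-1 ⊗ 4))) gives 2.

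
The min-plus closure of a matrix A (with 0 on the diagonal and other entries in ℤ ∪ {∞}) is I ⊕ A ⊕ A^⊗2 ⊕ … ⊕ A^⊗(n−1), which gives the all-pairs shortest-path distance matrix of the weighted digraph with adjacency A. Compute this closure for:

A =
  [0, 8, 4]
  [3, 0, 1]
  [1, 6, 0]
Closure =
  [0, 8, 4]
  [2, 0, 1]
  [1, 6, 0]

This is the Floyd-Warshall all-pairs shortest-path computation. For each intermediate vertex k = 0, 1, …, 2, update dist[i][j] ← min(dist[i][j], dist[i][k] + dist[k][j]). The final matrix gives, for each (i, j), the minimum total weight of any directed path from i to j (possibly empty when i = j).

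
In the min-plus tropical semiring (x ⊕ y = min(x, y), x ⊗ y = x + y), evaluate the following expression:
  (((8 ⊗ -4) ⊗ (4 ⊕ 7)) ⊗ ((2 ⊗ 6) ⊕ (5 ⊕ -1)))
(((8 ⊗ -4) ⊗ (4 ⊕ 7)) ⊗ ((2 ⊗ 6) ⊕ (5 ⊕ -1))) = 7

Expand innermost to outermost. Recall ⊕ takes the minimum of its arguments and ⊗ takes their sum. Working out the expression (((8 ⊗ -4) ⊗ (4 ⊕ 7)) ⊗ ((2 ⊗ 6) ⊕ (5 ⊕ -1))) gives 7.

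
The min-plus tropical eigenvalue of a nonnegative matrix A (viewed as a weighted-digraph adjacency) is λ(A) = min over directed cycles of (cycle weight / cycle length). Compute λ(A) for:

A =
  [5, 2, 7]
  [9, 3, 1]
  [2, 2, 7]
λ(A) = 3/2

Enumerate directed cycles and compute their means (weight / length). Sample:
  cycle 0 → 0: weight = 5, length = 1, mean = 5/1 ≈ 5.000
  cycle 1 → 1: weight = 3, length = 1, mean = 3/1 ≈ 3.000
  cycle 2 → 2: weight = 7, length = 1, mean = 7/1 ≈ 7.000
  cycle 0 → 1 → 0: weight = 11, length = 2, mean = 11/2 ≈ 5.500
  cycle 0 → 2 → 0: weight = 9, length = 2, mean = 9/2 ≈ 4.500
  cycle 1 → 0 → 1: weight = 11, length = 2, mean = 11/2 ≈ 5.500
Minimum mean = 1.500, attained e.g. along the cycle 1 → 2 → 1 with weight 3 and length 2. So λ(A) = 3/2 = 3/2.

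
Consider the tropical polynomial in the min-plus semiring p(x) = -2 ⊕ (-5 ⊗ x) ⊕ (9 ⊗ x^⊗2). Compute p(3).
p(3) = -2

A tropical monomial a ⊗ x^⊗i evaluates to a + i · x. Evaluating each term at x = 3:
  Term 0 contributes -2 + 0 · 3 = -2
  Term 1 contributes -5 + 1 · 3 = -2
  Term 2 contributes 9 + 2 · 3 = 15
p(3) = ⊕ of these = min[-2, -2, 15] = -2.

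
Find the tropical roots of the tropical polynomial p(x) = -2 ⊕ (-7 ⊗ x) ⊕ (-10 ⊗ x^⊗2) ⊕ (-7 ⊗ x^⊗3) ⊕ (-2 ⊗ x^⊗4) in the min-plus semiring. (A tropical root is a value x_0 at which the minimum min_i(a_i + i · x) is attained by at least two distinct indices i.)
Roots: {-5, -3, 3, 5}

Each tropical root is a break point of the lower envelope of the lines y = a_i + i · x (there are 5 lines, with slopes 0, 1, ..., 4). Only the lines that attain the minimum somewhere contribute to roots; other lines are dominated. Here the surviving (envelope) indices are i = 4, i = 3, i = 2, i = 1, i = 0.
Intersections between consecutive envelope lines give the roots: for adjacent envelope indices i < j the intersection is x = (a_i − a_j) / (j − i). Reading off the sorted break points: {-5, -3, 3, 5}.
Verification: at each break x_0, at least two indices attain the minimum of min_i(a_i + i · x_0).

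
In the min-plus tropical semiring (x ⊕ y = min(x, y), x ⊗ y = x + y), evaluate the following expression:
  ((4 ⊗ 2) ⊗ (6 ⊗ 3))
((4 ⊗ 2) ⊗ (6 ⊗ 3)) = 15

Expand innermost to outermost. Recall ⊕ takes the minimum of its arguments and ⊗ takes their sum. Working out the expression ((4 ⊗ 2) ⊗ (6 ⊗ 3)) gives 15.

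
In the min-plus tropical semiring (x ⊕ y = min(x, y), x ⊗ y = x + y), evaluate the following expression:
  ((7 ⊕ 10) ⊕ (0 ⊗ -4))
((7 ⊕ 10) ⊕ (0 ⊗ -4)) = -4

Expand innermost to outermost. Recall ⊕ takes the minimum of its arguments and ⊗ takes their sum. Working out the expression ((7 ⊕ 10) ⊕ (0 ⊗ -4)) gives -4.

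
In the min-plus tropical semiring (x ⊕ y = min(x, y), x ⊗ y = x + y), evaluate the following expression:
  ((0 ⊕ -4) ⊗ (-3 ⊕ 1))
((0 ⊕ -4) ⊗ (-3 ⊕ 1)) = -7

Expand innermost to outermost. Recall ⊕ takes the minimum of its arguments and ⊗ takes their sum. Working out the expression ((0 ⊕ -4) ⊗ (-3 ⊕ 1)) gives -7.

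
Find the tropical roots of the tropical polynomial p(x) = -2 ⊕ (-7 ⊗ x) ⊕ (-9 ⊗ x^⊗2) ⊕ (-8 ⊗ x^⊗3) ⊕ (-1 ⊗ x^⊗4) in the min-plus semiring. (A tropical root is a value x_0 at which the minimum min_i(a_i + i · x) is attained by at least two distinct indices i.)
Roots: {-7, -1, 2, 5}

Each tropical root is a break point of the lower envelope of the lines y = a_i + i · x (there are 5 lines, with slopes 0, 1, ..., 4). Only the lines that attain the minimum somewhere contribute to roots; other lines are dominated. Here the surviving (envelope) indices are i = 4, i = 3, i = 2, i = 1, i = 0.
Intersections between consecutive envelope lines give the roots: for adjacent envelope indices i < j the intersection is x = (a_i − a_j) / (j − i). Reading off the sorted break points: {-7, -1, 2, 5}.
Verification: at each break x_0, at least two indices attain the minimum of min_i(a_i + i · x_0).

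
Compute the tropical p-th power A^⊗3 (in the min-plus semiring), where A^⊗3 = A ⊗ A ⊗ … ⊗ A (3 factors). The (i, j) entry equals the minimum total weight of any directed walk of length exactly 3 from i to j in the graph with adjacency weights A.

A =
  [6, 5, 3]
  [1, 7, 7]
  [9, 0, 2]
A^⊗3 =
  [4, 5, 7]
  [7, 4, 6]
  [3, 4, 4]

Each entry (A^⊗3)_ij equals the minimum over all length-3 walks i = v_0 → v_1 → … → v_3 = j of Σ_t A[v_t][v_{t+1}]. For example, for (i, j) = (0, 2) we minimise over 9 possible intermediate vertex sequences; the minimum is 7, attained along the walk 0 → 2 → 2 → 2.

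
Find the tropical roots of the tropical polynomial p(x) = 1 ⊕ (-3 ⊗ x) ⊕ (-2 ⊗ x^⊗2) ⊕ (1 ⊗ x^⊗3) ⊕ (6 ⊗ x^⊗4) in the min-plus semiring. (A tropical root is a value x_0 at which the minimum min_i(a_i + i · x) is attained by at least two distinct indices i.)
Roots: {-5, -3, -1, 4}

Each tropical root is a break point of the lower envelope of the lines y = a_i + i · x (there are 5 lines, with slopes 0, 1, ..., 4). Only the lines that attain the minimum somewhere contribute to roots; other lines are dominated. Here the surviving (envelope) indices are i = 4, i = 3, i = 2, i = 1, i = 0.
Intersections between consecutive envelope lines give the roots: for adjacent envelope indices i < j the intersection is x = (a_i − a_j) / (j − i). Reading off the sorted break points: {-5, -3, -1, 4}.
Verification: at each break x_0, at least two indices attain the minimum of min_i(a_i + i · x_0).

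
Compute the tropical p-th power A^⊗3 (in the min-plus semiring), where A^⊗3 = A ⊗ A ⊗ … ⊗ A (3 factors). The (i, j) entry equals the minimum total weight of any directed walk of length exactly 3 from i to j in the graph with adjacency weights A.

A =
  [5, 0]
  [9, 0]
A^⊗3 =
  [9, 0]
  [9, 0]

Each entry (A^⊗3)_ij equals the minimum over all length-3 walks i = v_0 → v_1 → … → v_3 = j of Σ_t A[v_t][v_{t+1}]. For example, for (i, j) = (0, 1) we minimise over 4 possible intermediate vertex sequences; the minimum is 0, attained along the walk 0 → 1 → 1 → 1.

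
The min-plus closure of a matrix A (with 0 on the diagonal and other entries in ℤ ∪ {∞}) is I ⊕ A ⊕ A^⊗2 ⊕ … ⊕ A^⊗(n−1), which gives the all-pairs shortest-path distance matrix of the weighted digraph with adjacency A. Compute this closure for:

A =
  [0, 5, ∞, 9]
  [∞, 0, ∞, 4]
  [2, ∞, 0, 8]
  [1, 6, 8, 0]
Closure =
  [0, 5, 17, 9]
  [5, 0, 12, 4]
  [2, 7, 0, 8]
  [1, 6, 8, 0]

This is the Floyd-Warshall all-pairs shortest-path computation. For each intermediate vertex k = 0, 1, …, 3, update dist[i][j] ← min(dist[i][j], dist[i][k] + dist[k][j]). The final matrix gives, for each (i, j), the minimum total weight of any directed path from i to j (possibly empty when i = j).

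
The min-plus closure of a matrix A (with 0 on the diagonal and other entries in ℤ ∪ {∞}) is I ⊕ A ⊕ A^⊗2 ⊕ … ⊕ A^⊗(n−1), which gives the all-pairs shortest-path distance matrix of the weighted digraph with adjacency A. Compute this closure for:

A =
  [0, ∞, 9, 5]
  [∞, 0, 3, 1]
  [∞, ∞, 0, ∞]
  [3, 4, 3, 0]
Closure =
  [0, 9, 8, 5]
  [4, 0, 3, 1]
  [∞, ∞, 0, ∞]
  [3, 4, 3, 0]

This is the Floyd-Warshall all-pairs shortest-path computation. For each intermediate vertex k = 0, 1, …, 3, update dist[i][j] ← min(dist[i][j], dist[i][k] + dist[k][j]). The final matrix gives, for each (i, j), the minimum total weight of any directed path from i to j (possibly empty when i = j).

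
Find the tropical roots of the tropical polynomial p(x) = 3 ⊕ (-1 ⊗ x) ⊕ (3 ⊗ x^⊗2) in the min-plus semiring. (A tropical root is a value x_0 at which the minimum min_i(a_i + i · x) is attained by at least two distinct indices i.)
Roots: {-4, 4}

Each tropical root is a break point of the lower envelope of the lines y = a_i + i · x (there are 3 lines, with slopes 0, 1, ..., 2). Only the lines that attain the minimum somewhere contribute to roots; other lines are dominated. Here the surviving (envelope) indices are i = 2, i = 1, i = 0.
Intersections between consecutive envelope lines give the roots: for adjacent envelope indices i < j the intersection is x = (a_i − a_j) / (j − i). Reading off the sorted break points: {-4, 4}.
Verification: at each break x_0, at least two indices attain the minimum of min_i(a_i + i · x_0).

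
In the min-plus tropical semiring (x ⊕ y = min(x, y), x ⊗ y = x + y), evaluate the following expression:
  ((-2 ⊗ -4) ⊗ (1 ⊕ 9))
((-2 ⊗ -4) ⊗ (1 ⊕ 9)) = -5

Expand innermost to outermost. Recall ⊕ takes the minimum of its arguments and ⊗ takes their sum. Working out the expression ((-2 ⊗ -4) ⊗ (1 ⊕ 9)) gives -5.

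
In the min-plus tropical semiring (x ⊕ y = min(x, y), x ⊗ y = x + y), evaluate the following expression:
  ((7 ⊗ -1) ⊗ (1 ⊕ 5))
((7 ⊗ -1) ⊗ (1 ⊕ 5)) = 7

Expand innermost to outermost. Recall ⊕ takes the minimum of its arguments and ⊗ takes their sum. Working out the expression ((7 ⊗ -1) ⊗ (1 ⊕ 5)) gives 7.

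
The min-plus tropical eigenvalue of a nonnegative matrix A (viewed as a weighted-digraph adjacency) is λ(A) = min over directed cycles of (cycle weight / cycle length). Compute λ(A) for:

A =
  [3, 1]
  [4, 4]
λ(A) = 5/2

Enumerate directed cycles and compute their means (weight / length). Sample:
  cycle 0 → 0: weight = 3, length = 1, mean = 3/1 ≈ 3.000
  cycle 1 → 1: weight = 4, length = 1, mean = 4/1 ≈ 4.000
  cycle 0 → 1 → 0: weight = 5, length = 2, mean = 5/2 ≈ 2.500
  cycle 1 → 0 → 1: weight = 5, length = 2, mean = 5/2 ≈ 2.500
Minimum mean = 2.500, attained e.g. along the cycle 0 → 1 → 0 with weight 5 and length 2. So λ(A) = 5/2 = 5/2.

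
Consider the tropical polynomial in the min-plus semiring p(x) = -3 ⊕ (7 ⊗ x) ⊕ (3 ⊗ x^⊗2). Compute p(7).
p(7) = -3

A tropical monomial a ⊗ x^⊗i evaluates to a + i · x. Evaluating each term at x = 7:
  Term 0 contributes -3 + 0 · 7 = -3
  Term 1 contributes 7 + 1 · 7 = 14
  Term 2 contributes 3 + 2 · 7 = 17
p(7) = ⊕ of these = min[-3, 14, 17] = -3.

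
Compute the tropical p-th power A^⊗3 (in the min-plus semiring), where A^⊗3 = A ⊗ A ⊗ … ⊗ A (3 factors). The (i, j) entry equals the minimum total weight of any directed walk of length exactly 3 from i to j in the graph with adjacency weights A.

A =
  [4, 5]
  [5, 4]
A^⊗3 =
  [12, 13]
  [13, 12]

Each entry (A^⊗3)_ij equals the minimum over all length-3 walks i = v_0 → v_1 → … → v_3 = j of Σ_t A[v_t][v_{t+1}]. For example, for (i, j) = (0, 1) we minimise over 4 possible intermediate vertex sequences; the minimum is 13, attained along the walk 0 → 0 → 0 → 1.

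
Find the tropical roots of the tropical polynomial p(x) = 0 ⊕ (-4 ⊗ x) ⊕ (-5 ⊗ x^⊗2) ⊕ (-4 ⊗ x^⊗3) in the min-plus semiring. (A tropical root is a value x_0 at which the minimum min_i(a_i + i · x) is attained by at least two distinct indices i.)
Roots: {-1, 1, 4}

Each tropical root is a break point of the lower envelope of the lines y = a_i + i · x (there are 4 lines, with slopes 0, 1, ..., 3). Only the lines that attain the minimum somewhere contribute to roots; other lines are dominated. Here the surviving (envelope) indices are i = 3, i = 2, i = 1, i = 0.
Intersections between consecutive envelope lines give the roots: for adjacent envelope indices i < j the intersection is x = (a_i − a_j) / (j − i). Reading off the sorted break points: {-1, 1, 4}.
Verification: at each break x_0, at least two indices attain the minimum of min_i(a_i + i · x_0).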